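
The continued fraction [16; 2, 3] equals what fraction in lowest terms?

Fold from the inside: start with 3/1.
  2 + 1/3 = 7/3
  16 + 3/7 = 115/7

115/7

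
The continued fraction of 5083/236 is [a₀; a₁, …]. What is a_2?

5083 = 21·236 + 127   →  a_0 = 21
236 = 1·127 + 109   →  a_1 = 1
127 = 1·109 + 18   →  a_2 = 1

1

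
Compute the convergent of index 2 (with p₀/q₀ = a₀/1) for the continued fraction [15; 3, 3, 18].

Using pₖ = aₖpₖ₋₁ + pₖ₋₂, qₖ = aₖqₖ₋₁ + qₖ₋₂ (with p₋₁=1, p₋₂=0, q₋₁=0, q₋₂=1):
  k=0: a=15, p=15, q=1
  k=1: a=3, p=46, q=3
  k=2: a=3, p=153, q=10

153/10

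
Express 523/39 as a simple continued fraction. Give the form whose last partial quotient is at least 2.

[13; 2, 2, 3, 2]

523 = 13*39 + 16
39 = 2*16 + 7
16 = 2*7 + 2
7 = 3*2 + 1
2 = 2*1 + 0  (stop)
So 523/39 = [13; 2, 2, 3, 2].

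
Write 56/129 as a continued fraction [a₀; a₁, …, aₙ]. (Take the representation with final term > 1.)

56 = 0·129 + 56
129 = 2·56 + 17
56 = 3·17 + 5
17 = 3·5 + 2
5 = 2·2 + 1
2 = 2·1 + 0  (stop)
So 56/129 = [0; 2, 3, 3, 2, 2].

[0; 2, 3, 3, 2, 2]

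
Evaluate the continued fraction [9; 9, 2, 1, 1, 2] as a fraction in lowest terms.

Fold from the inside: start with 2/1.
  1 + 1/2 = 3/2
  1 + 2/3 = 5/3
  2 + 3/5 = 13/5
  9 + 5/13 = 122/13
  9 + 13/122 = 1111/122

1111/122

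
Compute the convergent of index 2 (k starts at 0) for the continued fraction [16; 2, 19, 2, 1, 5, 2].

643/39

Using pₖ = aₖpₖ₋₁ + pₖ₋₂, qₖ = aₖqₖ₋₁ + qₖ₋₂ (with p₋₁=1, p₋₂=0, q₋₁=0, q₋₂=1):
  k=0: a=16, p=16, q=1
  k=1: a=2, p=33, q=2
  k=2: a=19, p=643, q=39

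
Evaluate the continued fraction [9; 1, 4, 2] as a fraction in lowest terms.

108/11

Fold from the inside: start with 2/1.
  4 + 1/2 = 9/2
  1 + 2/9 = 11/9
  9 + 9/11 = 108/11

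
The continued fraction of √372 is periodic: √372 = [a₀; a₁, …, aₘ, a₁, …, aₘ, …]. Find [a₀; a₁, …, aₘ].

a₀ = ⌊√372⌋ = 19.
With m₀=0, d₀=1 and mₖ₊₁ = dₖaₖ − mₖ, dₖ₊₁ = (n − mₖ₊₁²)/dₖ, aₖ₊₁ = ⌊(a₀+mₖ₊₁)/dₖ₊₁⌋:
  k=1: m=19, d=11, a=3
  k=2: m=14, d=16, a=2
  k=3: m=18, d=3, a=12
  k=4: m=18, d=16, a=2
  k=5: m=14, d=11, a=3
  k=6: m=19, d=1, a=38
d=1 and a=2a₀=38 at k=6, so the next step gives (m, d) = (19, 11) again — its k=1 value — and the period has length 6.

[19; 3, 2, 12, 2, 3, 38]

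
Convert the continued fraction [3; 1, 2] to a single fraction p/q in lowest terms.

Fold from the inside: start with 2/1.
  1 + 1/2 = 3/2
  3 + 2/3 = 11/3

11/3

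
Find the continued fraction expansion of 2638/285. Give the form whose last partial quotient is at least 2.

[9; 3, 1, 9, 2, 3]

2638 = 9×285 + 73
285 = 3×73 + 66
73 = 1×66 + 7
66 = 9×7 + 3
7 = 2×3 + 1
3 = 3×1 + 0  (stop)
So 2638/285 = [9; 3, 1, 9, 2, 3].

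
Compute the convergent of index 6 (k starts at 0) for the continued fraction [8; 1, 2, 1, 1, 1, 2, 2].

Using pₖ = aₖpₖ₋₁ + pₖ₋₂, qₖ = aₖqₖ₋₁ + qₖ₋₂ (with p₋₁=1, p₋₂=0, q₋₁=0, q₋₂=1):
  k=0: a=8, p=8, q=1
  k=1: a=1, p=9, q=1
  k=2: a=2, p=26, q=3
  k=3: a=1, p=35, q=4
  k=4: a=1, p=61, q=7
  k=5: a=1, p=96, q=11
  k=6: a=2, p=253, q=29

253/29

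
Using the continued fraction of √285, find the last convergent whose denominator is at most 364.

2431/144

√285 = [16; 1, 7, 2, 7, 1, 32, …] (period length 6).
Convergents:
  p_0/q_0 = 16/1
  p_1/q_1 = 17/1
  p_2/q_2 = 135/8
  p_3/q_3 = 287/17
  p_4/q_4 = 2144/127
  p_5/q_5 = 2431/144
  p_6/q_6 = 79936/4735
q_5 = 144 ≤ 364 < 4735 = q_6, so the answer is 2431/144.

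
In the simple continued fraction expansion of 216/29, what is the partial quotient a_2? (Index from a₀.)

4

216 = 7·29 + 13   →  a_0 = 7
29 = 2·13 + 3   →  a_1 = 2
13 = 4·3 + 1   →  a_2 = 4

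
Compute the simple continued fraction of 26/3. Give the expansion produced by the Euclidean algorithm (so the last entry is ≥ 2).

26 = 8×3 + 2
3 = 1×2 + 1
2 = 2×1 + 0  (stop)
So 26/3 = [8; 1, 2].

[8; 1, 2]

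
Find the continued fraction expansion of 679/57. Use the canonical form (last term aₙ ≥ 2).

679 = 11*57 + 52
57 = 1*52 + 5
52 = 10*5 + 2
5 = 2*2 + 1
2 = 2*1 + 0  (stop)
So 679/57 = [11; 1, 10, 2, 2].

[11; 1, 10, 2, 2]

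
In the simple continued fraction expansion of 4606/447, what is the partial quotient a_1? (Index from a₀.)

3

4606 = 10·447 + 136   →  a_0 = 10
447 = 3·136 + 39   →  a_1 = 3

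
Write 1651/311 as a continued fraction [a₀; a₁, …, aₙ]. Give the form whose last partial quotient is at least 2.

1651 = 5·311 + 96
311 = 3·96 + 23
96 = 4·23 + 4
23 = 5·4 + 3
4 = 1·3 + 1
3 = 3·1 + 0  (stop)
So 1651/311 = [5; 3, 4, 5, 1, 3].

[5; 3, 4, 5, 1, 3]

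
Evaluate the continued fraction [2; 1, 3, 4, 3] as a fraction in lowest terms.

152/55

Fold from the inside: start with 3/1.
  4 + 1/3 = 13/3
  3 + 3/13 = 42/13
  1 + 13/42 = 55/42
  2 + 42/55 = 152/55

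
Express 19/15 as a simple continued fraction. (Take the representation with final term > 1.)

[1; 3, 1, 3]

19 = 1×15 + 4
15 = 3×4 + 3
4 = 1×3 + 1
3 = 3×1 + 0  (stop)
So 19/15 = [1; 3, 1, 3].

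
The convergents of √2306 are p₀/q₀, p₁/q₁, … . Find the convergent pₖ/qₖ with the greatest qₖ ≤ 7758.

221328/4609

√2306 = [48; 48, 96, …] (period length 2).
Convergents:
  p_0/q_0 = 48/1
  p_1/q_1 = 2305/48
  p_2/q_2 = 221328/4609
  p_3/q_3 = 10626049/221280
q_2 = 4609 ≤ 7758 < 221280 = q_3, so the answer is 221328/4609.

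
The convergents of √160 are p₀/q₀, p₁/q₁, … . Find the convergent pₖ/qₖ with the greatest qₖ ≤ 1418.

√160 = [12; 1, 1, 1, 5, 1, 1, 1, 24, …] (period length 8).
Convergents:
  p_0/q_0 = 12/1
  p_1/q_1 = 13/1
  p_2/q_2 = 25/2
  p_3/q_3 = 38/3
  p_4/q_4 = 215/17
  p_5/q_5 = 253/20
  p_6/q_6 = 468/37
  p_7/q_7 = 721/57
  p_8/q_8 = 17772/1405
  p_9/q_9 = 18493/1462
q_8 = 1405 ≤ 1418 < 1462 = q_9, so the answer is 17772/1405.

17772/1405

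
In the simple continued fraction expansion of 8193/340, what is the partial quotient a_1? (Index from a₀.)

10

8193 = 24·340 + 33   →  a_0 = 24
340 = 10·33 + 10   →  a_1 = 10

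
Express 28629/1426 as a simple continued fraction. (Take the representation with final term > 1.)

28629 = 20×1426 + 109
1426 = 13×109 + 9
109 = 12×9 + 1
9 = 9×1 + 0  (stop)
So 28629/1426 = [20; 13, 12, 9].

[20; 13, 12, 9]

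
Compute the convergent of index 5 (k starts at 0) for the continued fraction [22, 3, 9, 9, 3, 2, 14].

Using pₖ = aₖpₖ₋₁ + pₖ₋₂, qₖ = aₖqₖ₋₁ + qₖ₋₂ (with p₋₁=1, p₋₂=0, q₋₁=0, q₋₂=1):
  k=0: a=22, p=22, q=1
  k=1: a=3, p=67, q=3
  k=2: a=9, p=625, q=28
  k=3: a=9, p=5692, q=255
  k=4: a=3, p=17701, q=793
  k=5: a=2, p=41094, q=1841

41094/1841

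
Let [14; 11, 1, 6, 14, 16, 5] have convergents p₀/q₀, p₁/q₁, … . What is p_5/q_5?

Using pₖ = aₖpₖ₋₁ + pₖ₋₂, qₖ = aₖqₖ₋₁ + qₖ₋₂ (with p₋₁=1, p₋₂=0, q₋₁=0, q₋₂=1):
  k=0: a=14, p=14, q=1
  k=1: a=11, p=155, q=11
  k=2: a=1, p=169, q=12
  k=3: a=6, p=1169, q=83
  k=4: a=14, p=16535, q=1174
  k=5: a=16, p=265729, q=18867

265729/18867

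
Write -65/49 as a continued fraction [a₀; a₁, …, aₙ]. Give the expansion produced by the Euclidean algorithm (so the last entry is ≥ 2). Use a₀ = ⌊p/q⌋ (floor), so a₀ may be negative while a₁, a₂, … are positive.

-65 = -2·49 + 33
49 = 1·33 + 16
33 = 2·16 + 1
16 = 16·1 + 0  (stop)
So -65/49 = [-2; 1, 2, 16].

[-2; 1, 2, 16]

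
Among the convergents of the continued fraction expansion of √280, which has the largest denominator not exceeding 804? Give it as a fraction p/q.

√280 = [16; 1, 2, 1, 2, 1, 32, …] (period length 6).
Convergents:
  p_0/q_0 = 16/1
  p_1/q_1 = 17/1
  p_2/q_2 = 50/3
  p_3/q_3 = 67/4
  p_4/q_4 = 184/11
  p_5/q_5 = 251/15
  p_6/q_6 = 8216/491
  p_7/q_7 = 8467/506
  p_8/q_8 = 25150/1503
q_7 = 506 ≤ 804 < 1503 = q_8, so the answer is 8467/506.

8467/506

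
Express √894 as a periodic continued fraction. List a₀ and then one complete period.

[29; 1, 8, 1, 58]

a₀ = ⌊√894⌋ = 29.
With m₀=0, d₀=1 and mₖ₊₁ = dₖaₖ − mₖ, dₖ₊₁ = (n − mₖ₊₁²)/dₖ, aₖ₊₁ = ⌊(a₀+mₖ₊₁)/dₖ₊₁⌋:
  k=1: m=29, d=53, a=1
  k=2: m=24, d=6, a=8
  k=3: m=24, d=53, a=1
  k=4: m=29, d=1, a=58
d=1 and a=2a₀=58 at k=4, so the next step gives (m, d) = (29, 53) again — its k=1 value — and the period has length 4.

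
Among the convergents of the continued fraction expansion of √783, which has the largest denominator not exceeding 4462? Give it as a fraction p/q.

√783 = [27; 1, 54, …] (period length 2).
Convergents:
  p_0/q_0 = 27/1
  p_1/q_1 = 28/1
  p_2/q_2 = 1539/55
  p_3/q_3 = 1567/56
  p_4/q_4 = 86157/3079
  p_5/q_5 = 87724/3135
  p_6/q_6 = 4823253/172369
q_5 = 3135 ≤ 4462 < 172369 = q_6, so the answer is 87724/3135.

87724/3135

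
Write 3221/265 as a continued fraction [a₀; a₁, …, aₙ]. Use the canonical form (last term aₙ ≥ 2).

[12; 6, 2, 6, 3]

3221 = 12·265 + 41
265 = 6·41 + 19
41 = 2·19 + 3
19 = 6·3 + 1
3 = 3·1 + 0  (stop)
So 3221/265 = [12; 6, 2, 6, 3].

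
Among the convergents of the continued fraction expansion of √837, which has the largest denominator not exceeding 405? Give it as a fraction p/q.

11312/391

√837 = [28; 1, 13, 2, 13, 1, 56, …] (period length 6).
Convergents:
  p_0/q_0 = 28/1
  p_1/q_1 = 29/1
  p_2/q_2 = 405/14
  p_3/q_3 = 839/29
  p_4/q_4 = 11312/391
  p_5/q_5 = 12151/420
q_4 = 391 ≤ 405 < 420 = q_5, so the answer is 11312/391.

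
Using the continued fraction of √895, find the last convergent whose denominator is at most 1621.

21510/719

√895 = [29; 1, 10, 1, 58, …] (period length 4).
Convergents:
  p_0/q_0 = 29/1
  p_1/q_1 = 30/1
  p_2/q_2 = 329/11
  p_3/q_3 = 359/12
  p_4/q_4 = 21151/707
  p_5/q_5 = 21510/719
  p_6/q_6 = 236251/7897
q_5 = 719 ≤ 1621 < 7897 = q_6, so the answer is 21510/719.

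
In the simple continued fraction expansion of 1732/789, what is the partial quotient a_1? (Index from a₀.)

5

1732 = 2·789 + 154   →  a_0 = 2
789 = 5·154 + 19   →  a_1 = 5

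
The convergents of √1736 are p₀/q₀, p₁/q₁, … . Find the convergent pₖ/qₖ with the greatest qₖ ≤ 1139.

√1736 = [41; 1, 1, 1, 82, …] (period length 4).
Convergents:
  p_0/q_0 = 41/1
  p_1/q_1 = 42/1
  p_2/q_2 = 83/2
  p_3/q_3 = 125/3
  p_4/q_4 = 10333/248
  p_5/q_5 = 10458/251
  p_6/q_6 = 20791/499
  p_7/q_7 = 31249/750
  p_8/q_8 = 2583209/61999
q_7 = 750 ≤ 1139 < 61999 = q_8, so the answer is 31249/750.

31249/750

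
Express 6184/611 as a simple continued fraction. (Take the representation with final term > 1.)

6184 = 10·611 + 74
611 = 8·74 + 19
74 = 3·19 + 17
19 = 1·17 + 2
17 = 8·2 + 1
2 = 2·1 + 0  (stop)
So 6184/611 = [10; 8, 3, 1, 8, 2].

[10; 8, 3, 1, 8, 2]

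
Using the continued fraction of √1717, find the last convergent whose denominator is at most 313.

6547/158

√1717 = [41; 2, 3, 2, 4, 2, 3, 2, 82, …] (period length 8).
Convergents:
  p_0/q_0 = 41/1
  p_1/q_1 = 83/2
  p_2/q_2 = 290/7
  p_3/q_3 = 663/16
  p_4/q_4 = 2942/71
  p_5/q_5 = 6547/158
  p_6/q_6 = 22583/545
q_5 = 158 ≤ 313 < 545 = q_6, so the answer is 6547/158.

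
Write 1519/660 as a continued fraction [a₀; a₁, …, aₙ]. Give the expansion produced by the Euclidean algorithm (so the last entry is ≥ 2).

1519 = 2·660 + 199
660 = 3·199 + 63
199 = 3·63 + 10
63 = 6·10 + 3
10 = 3·3 + 1
3 = 3·1 + 0  (stop)
So 1519/660 = [2; 3, 3, 6, 3, 3].

[2; 3, 3, 6, 3, 3]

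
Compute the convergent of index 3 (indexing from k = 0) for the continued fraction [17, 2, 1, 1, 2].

87/5

Using pₖ = aₖpₖ₋₁ + pₖ₋₂, qₖ = aₖqₖ₋₁ + qₖ₋₂ (with p₋₁=1, p₋₂=0, q₋₁=0, q₋₂=1):
  k=0: a=17, p=17, q=1
  k=1: a=2, p=35, q=2
  k=2: a=1, p=52, q=3
  k=3: a=1, p=87, q=5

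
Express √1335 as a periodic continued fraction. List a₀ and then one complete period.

[36; 1, 1, 6, 7, 6, 1, 1, 72]

a₀ = ⌊√1335⌋ = 36.
With m₀=0, d₀=1 and mₖ₊₁ = dₖaₖ − mₖ, dₖ₊₁ = (n − mₖ₊₁²)/dₖ, aₖ₊₁ = ⌊(a₀+mₖ₊₁)/dₖ₊₁⌋:
  k=1: m=36, d=39, a=1
  k=2: m=3, d=34, a=1
  k=3: m=31, d=11, a=6
  k=4: m=35, d=10, a=7
  k=5: m=35, d=11, a=6
  k=6: m=31, d=34, a=1
  k=7: m=3, d=39, a=1
  k=8: m=36, d=1, a=72
d=1 and a=2a₀=72 at k=8, so the next step gives (m, d) = (36, 39) again — its k=1 value — and the period has length 8.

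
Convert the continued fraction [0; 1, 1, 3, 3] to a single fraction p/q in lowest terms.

13/23

Fold from the inside: start with 3/1.
  3 + 1/3 = 10/3
  1 + 3/10 = 13/10
  1 + 10/13 = 23/13
  0 + 13/23 = 13/23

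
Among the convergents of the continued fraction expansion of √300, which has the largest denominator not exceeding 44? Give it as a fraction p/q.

√300 = [17; 3, 8, 3, 34, …] (period length 4).
Convergents:
  p_0/q_0 = 17/1
  p_1/q_1 = 52/3
  p_2/q_2 = 433/25
  p_3/q_3 = 1351/78
q_2 = 25 ≤ 44 < 78 = q_3, so the answer is 433/25.

433/25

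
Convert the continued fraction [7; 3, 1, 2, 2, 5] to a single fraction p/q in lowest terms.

Using pₖ = aₖpₖ₋₁ + pₖ₋₂ and qₖ = aₖqₖ₋₁ + qₖ₋₂:
  k=0: a=7, p=7, q=1
  k=1: a=3, p=22, q=3
  k=2: a=1, p=29, q=4
  k=3: a=2, p=80, q=11
  k=4: a=2, p=189, q=26
  k=5: a=5, p=1025, q=141

1025/141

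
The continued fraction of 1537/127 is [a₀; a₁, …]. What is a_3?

1537 = 12·127 + 13   →  a_0 = 12
127 = 9·13 + 10   →  a_1 = 9
13 = 1·10 + 3   →  a_2 = 1
10 = 3·3 + 1   →  a_3 = 3

3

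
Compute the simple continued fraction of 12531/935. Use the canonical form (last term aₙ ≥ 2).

[13; 2, 2, 18, 3, 3]

12531 = 13*935 + 376
935 = 2*376 + 183
376 = 2*183 + 10
183 = 18*10 + 3
10 = 3*3 + 1
3 = 3*1 + 0  (stop)
So 12531/935 = [13; 2, 2, 18, 3, 3].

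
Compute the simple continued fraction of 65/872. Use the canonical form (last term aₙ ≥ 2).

[0; 13, 2, 2, 2, 5]

65 = 0*872 + 65
872 = 13*65 + 27
65 = 2*27 + 11
27 = 2*11 + 5
11 = 2*5 + 1
5 = 5*1 + 0  (stop)
So 65/872 = [0; 13, 2, 2, 2, 5].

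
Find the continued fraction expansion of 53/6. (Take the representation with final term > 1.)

[8; 1, 5]

53 = 8·6 + 5
6 = 1·5 + 1
5 = 5·1 + 0  (stop)
So 53/6 = [8; 1, 5].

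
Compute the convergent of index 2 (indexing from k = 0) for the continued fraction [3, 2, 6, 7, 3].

Using pₖ = aₖpₖ₋₁ + pₖ₋₂, qₖ = aₖqₖ₋₁ + qₖ₋₂ (with p₋₁=1, p₋₂=0, q₋₁=0, q₋₂=1):
  k=0: a=3, p=3, q=1
  k=1: a=2, p=7, q=2
  k=2: a=6, p=45, q=13

45/13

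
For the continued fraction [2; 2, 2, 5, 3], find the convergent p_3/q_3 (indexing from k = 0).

65/27

Using pₖ = aₖpₖ₋₁ + pₖ₋₂, qₖ = aₖqₖ₋₁ + qₖ₋₂ (with p₋₁=1, p₋₂=0, q₋₁=0, q₋₂=1):
  k=0: a=2, p=2, q=1
  k=1: a=2, p=5, q=2
  k=2: a=2, p=12, q=5
  k=3: a=5, p=65, q=27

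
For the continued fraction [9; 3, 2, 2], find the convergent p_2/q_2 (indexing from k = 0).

Using pₖ = aₖpₖ₋₁ + pₖ₋₂, qₖ = aₖqₖ₋₁ + qₖ₋₂ (with p₋₁=1, p₋₂=0, q₋₁=0, q₋₂=1):
  k=0: a=9, p=9, q=1
  k=1: a=3, p=28, q=3
  k=2: a=2, p=65, q=7

65/7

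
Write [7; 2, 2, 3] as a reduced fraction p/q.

126/17

Fold from the inside: start with 3/1.
  2 + 1/3 = 7/3
  2 + 3/7 = 17/7
  7 + 7/17 = 126/17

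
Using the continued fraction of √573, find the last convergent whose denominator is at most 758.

17977/751

√573 = [23; 1, 14, 1, 46, …] (period length 4).
Convergents:
  p_0/q_0 = 23/1
  p_1/q_1 = 24/1
  p_2/q_2 = 359/15
  p_3/q_3 = 383/16
  p_4/q_4 = 17977/751
  p_5/q_5 = 18360/767
q_4 = 751 ≤ 758 < 767 = q_5, so the answer is 17977/751.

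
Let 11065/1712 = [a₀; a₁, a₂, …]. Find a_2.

11065 = 6·1712 + 793   →  a_0 = 6
1712 = 2·793 + 126   →  a_1 = 2
793 = 6·126 + 37   →  a_2 = 6

6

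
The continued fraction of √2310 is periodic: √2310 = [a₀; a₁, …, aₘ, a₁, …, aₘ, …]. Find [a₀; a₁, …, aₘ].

[48; 16, 96]

a₀ = ⌊√2310⌋ = 48.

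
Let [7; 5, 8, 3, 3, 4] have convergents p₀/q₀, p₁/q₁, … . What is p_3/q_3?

Using pₖ = aₖpₖ₋₁ + pₖ₋₂, qₖ = aₖqₖ₋₁ + qₖ₋₂ (with p₋₁=1, p₋₂=0, q₋₁=0, q₋₂=1):
  k=0: a=7, p=7, q=1
  k=1: a=5, p=36, q=5
  k=2: a=8, p=295, q=41
  k=3: a=3, p=921, q=128

921/128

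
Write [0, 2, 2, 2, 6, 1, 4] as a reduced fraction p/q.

180/433

Fold from the inside: start with 4/1.
  1 + 1/4 = 5/4
  6 + 4/5 = 34/5
  2 + 5/34 = 73/34
  2 + 34/73 = 180/73
  2 + 73/180 = 433/180
  0 + 180/433 = 180/433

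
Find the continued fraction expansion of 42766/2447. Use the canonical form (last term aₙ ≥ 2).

42766 = 17*2447 + 1167
2447 = 2*1167 + 113
1167 = 10*113 + 37
113 = 3*37 + 2
37 = 18*2 + 1
2 = 2*1 + 0  (stop)
So 42766/2447 = [17; 2, 10, 3, 18, 2].

[17; 2, 10, 3, 18, 2]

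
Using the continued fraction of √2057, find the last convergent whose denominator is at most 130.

√2057 = [45; 2, 1, 4, 1, 2, 90, …] (period length 6).
Convergents:
  p_0/q_0 = 45/1
  p_1/q_1 = 91/2
  p_2/q_2 = 136/3
  p_3/q_3 = 635/14
  p_4/q_4 = 771/17
  p_5/q_5 = 2177/48
  p_6/q_6 = 196701/4337
q_5 = 48 ≤ 130 < 4337 = q_6, so the answer is 2177/48.

2177/48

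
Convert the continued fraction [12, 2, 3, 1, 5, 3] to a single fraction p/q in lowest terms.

2053/165

Fold from the inside: start with 3/1.
  5 + 1/3 = 16/3
  1 + 3/16 = 19/16
  3 + 16/19 = 73/19
  2 + 19/73 = 165/73
  12 + 73/165 = 2053/165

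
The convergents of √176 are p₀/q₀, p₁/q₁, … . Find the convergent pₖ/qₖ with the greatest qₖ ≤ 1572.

√176 = [13; 3, 1, 3, 26, …] (period length 4).
Convergents:
  p_0/q_0 = 13/1
  p_1/q_1 = 40/3
  p_2/q_2 = 53/4
  p_3/q_3 = 199/15
  p_4/q_4 = 5227/394
  p_5/q_5 = 15880/1197
  p_6/q_6 = 21107/1591
q_5 = 1197 ≤ 1572 < 1591 = q_6, so the answer is 15880/1197.

15880/1197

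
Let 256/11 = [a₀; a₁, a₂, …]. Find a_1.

3

256 = 23·11 + 3   →  a_0 = 23
11 = 3·3 + 2   →  a_1 = 3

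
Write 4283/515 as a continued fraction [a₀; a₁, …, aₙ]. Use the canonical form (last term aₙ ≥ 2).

4283 = 8·515 + 163
515 = 3·163 + 26
163 = 6·26 + 7
26 = 3·7 + 5
7 = 1·5 + 2
5 = 2·2 + 1
2 = 2·1 + 0  (stop)
So 4283/515 = [8; 3, 6, 3, 1, 2, 2].

[8; 3, 6, 3, 1, 2, 2]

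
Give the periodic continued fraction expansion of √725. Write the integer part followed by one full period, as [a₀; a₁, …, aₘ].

a₀ = ⌊√725⌋ = 26.
With m₀=0, d₀=1 and mₖ₊₁ = dₖaₖ − mₖ, dₖ₊₁ = (n − mₖ₊₁²)/dₖ, aₖ₊₁ = ⌊(a₀+mₖ₊₁)/dₖ₊₁⌋:
  k=1: m=26, d=49, a=1
  k=2: m=23, d=4, a=12
  k=3: m=25, d=25, a=2
  k=4: m=25, d=4, a=12
  k=5: m=23, d=49, a=1
  k=6: m=26, d=1, a=52
d=1 and a=2a₀=52 at k=6, so the next step gives (m, d) = (26, 49) again — its k=1 value — and the period has length 6.

[26; 1, 12, 2, 12, 1, 52]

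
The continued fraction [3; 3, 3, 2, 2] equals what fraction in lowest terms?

185/56

Using pₖ = aₖpₖ₋₁ + pₖ₋₂ and qₖ = aₖqₖ₋₁ + qₖ₋₂:
  k=0: a=3, p=3, q=1
  k=1: a=3, p=10, q=3
  k=2: a=3, p=33, q=10
  k=3: a=2, p=76, q=23
  k=4: a=2, p=185, q=56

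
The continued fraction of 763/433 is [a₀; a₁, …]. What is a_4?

1

763 = 1·433 + 330   →  a_0 = 1
433 = 1·330 + 103   →  a_1 = 1
330 = 3·103 + 21   →  a_2 = 3
103 = 4·21 + 19   →  a_3 = 4
21 = 1·19 + 2   →  a_4 = 1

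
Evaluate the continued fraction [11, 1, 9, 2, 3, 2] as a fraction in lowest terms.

1988/167

Fold from the inside: start with 2/1.
  3 + 1/2 = 7/2
  2 + 2/7 = 16/7
  9 + 7/16 = 151/16
  1 + 16/151 = 167/151
  11 + 151/167 = 1988/167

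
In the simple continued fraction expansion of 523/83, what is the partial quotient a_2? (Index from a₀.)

523 = 6·83 + 25   →  a_0 = 6
83 = 3·25 + 8   →  a_1 = 3
25 = 3·8 + 1   →  a_2 = 3

3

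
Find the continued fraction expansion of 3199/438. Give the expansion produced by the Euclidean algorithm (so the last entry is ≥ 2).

[7; 3, 3, 2, 2, 3, 2]

3199 = 7×438 + 133
438 = 3×133 + 39
133 = 3×39 + 16
39 = 2×16 + 7
16 = 2×7 + 2
7 = 3×2 + 1
2 = 2×1 + 0  (stop)
So 3199/438 = [7; 3, 3, 2, 2, 3, 2].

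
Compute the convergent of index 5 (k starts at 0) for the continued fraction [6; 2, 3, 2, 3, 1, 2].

Using pₖ = aₖpₖ₋₁ + pₖ₋₂, qₖ = aₖqₖ₋₁ + qₖ₋₂ (with p₋₁=1, p₋₂=0, q₋₁=0, q₋₂=1):
  k=0: a=6, p=6, q=1
  k=1: a=2, p=13, q=2
  k=2: a=3, p=45, q=7
  k=3: a=2, p=103, q=16
  k=4: a=3, p=354, q=55
  k=5: a=1, p=457, q=71

457/71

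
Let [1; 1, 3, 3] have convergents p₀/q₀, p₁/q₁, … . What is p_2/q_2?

Using pₖ = aₖpₖ₋₁ + pₖ₋₂, qₖ = aₖqₖ₋₁ + qₖ₋₂ (with p₋₁=1, p₋₂=0, q₋₁=0, q₋₂=1):
  k=0: a=1, p=1, q=1
  k=1: a=1, p=2, q=1
  k=2: a=3, p=7, q=4

7/4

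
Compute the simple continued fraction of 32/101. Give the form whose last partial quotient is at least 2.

32 = 0×101 + 32
101 = 3×32 + 5
32 = 6×5 + 2
5 = 2×2 + 1
2 = 2×1 + 0  (stop)
So 32/101 = [0; 3, 6, 2, 2].

[0; 3, 6, 2, 2]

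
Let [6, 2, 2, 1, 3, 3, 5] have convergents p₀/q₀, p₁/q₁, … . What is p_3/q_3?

45/7

Using pₖ = aₖpₖ₋₁ + pₖ₋₂, qₖ = aₖqₖ₋₁ + qₖ₋₂ (with p₋₁=1, p₋₂=0, q₋₁=0, q₋₂=1):
  k=0: a=6, p=6, q=1
  k=1: a=2, p=13, q=2
  k=2: a=2, p=32, q=5
  k=3: a=1, p=45, q=7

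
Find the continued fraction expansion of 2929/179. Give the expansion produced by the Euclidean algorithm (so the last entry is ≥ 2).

2929 = 16*179 + 65
179 = 2*65 + 49
65 = 1*49 + 16
49 = 3*16 + 1
16 = 16*1 + 0  (stop)
So 2929/179 = [16; 2, 1, 3, 16].

[16; 2, 1, 3, 16]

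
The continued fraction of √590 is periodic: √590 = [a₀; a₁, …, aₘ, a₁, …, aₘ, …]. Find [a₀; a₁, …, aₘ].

[24; 3, 2, 4, 2, 3, 48]

a₀ = ⌊√590⌋ = 24.
With m₀=0, d₀=1 and mₖ₊₁ = dₖaₖ − mₖ, dₖ₊₁ = (n − mₖ₊₁²)/dₖ, aₖ₊₁ = ⌊(a₀+mₖ₊₁)/dₖ₊₁⌋:
  k=1: m=24, d=14, a=3
  k=2: m=18, d=19, a=2
  k=3: m=20, d=10, a=4
  k=4: m=20, d=19, a=2
  k=5: m=18, d=14, a=3
  k=6: m=24, d=1, a=48
d=1 and a=2a₀=48 at k=6, so the next step gives (m, d) = (24, 14) again — its k=1 value — and the period has length 6.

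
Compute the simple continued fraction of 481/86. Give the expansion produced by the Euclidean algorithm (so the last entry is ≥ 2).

[5; 1, 1, 2, 5, 3]

481 = 5*86 + 51
86 = 1*51 + 35
51 = 1*35 + 16
35 = 2*16 + 3
16 = 5*3 + 1
3 = 3*1 + 0  (stop)
So 481/86 = [5; 1, 1, 2, 5, 3].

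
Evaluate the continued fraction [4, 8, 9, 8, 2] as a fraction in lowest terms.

5183/1257

Fold from the inside: start with 2/1.
  8 + 1/2 = 17/2
  9 + 2/17 = 155/17
  8 + 17/155 = 1257/155
  4 + 155/1257 = 5183/1257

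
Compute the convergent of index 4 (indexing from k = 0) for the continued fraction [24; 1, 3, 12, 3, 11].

3738/151

Using pₖ = aₖpₖ₋₁ + pₖ₋₂, qₖ = aₖqₖ₋₁ + qₖ₋₂ (with p₋₁=1, p₋₂=0, q₋₁=0, q₋₂=1):
  k=0: a=24, p=24, q=1
  k=1: a=1, p=25, q=1
  k=2: a=3, p=99, q=4
  k=3: a=12, p=1213, q=49
  k=4: a=3, p=3738, q=151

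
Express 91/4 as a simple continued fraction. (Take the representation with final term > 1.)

[22; 1, 3]

91 = 22·4 + 3
4 = 1·3 + 1
3 = 3·1 + 0  (stop)
So 91/4 = [22; 1, 3].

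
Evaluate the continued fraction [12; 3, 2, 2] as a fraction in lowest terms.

209/17

Using pₖ = aₖpₖ₋₁ + pₖ₋₂ and qₖ = aₖqₖ₋₁ + qₖ₋₂:
  k=0: a=12, p=12, q=1
  k=1: a=3, p=37, q=3
  k=2: a=2, p=86, q=7
  k=3: a=2, p=209, q=17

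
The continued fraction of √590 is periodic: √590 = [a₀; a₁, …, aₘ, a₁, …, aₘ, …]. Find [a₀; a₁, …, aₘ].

[24; 3, 2, 4, 2, 3, 48]

a₀ = ⌊√590⌋ = 24.
With m₀=0, d₀=1 and mₖ₊₁ = dₖaₖ − mₖ, dₖ₊₁ = (n − mₖ₊₁²)/dₖ, aₖ₊₁ = ⌊(a₀+mₖ₊₁)/dₖ₊₁⌋:
  k=1: m=24, d=14, a=3
  k=2: m=18, d=19, a=2
  k=3: m=20, d=10, a=4
  k=4: m=20, d=19, a=2
  k=5: m=18, d=14, a=3
  k=6: m=24, d=1, a=48
d=1 and a=2a₀=48 at k=6, so the next step gives (m, d) = (24, 14) again — its k=1 value — and the period has length 6.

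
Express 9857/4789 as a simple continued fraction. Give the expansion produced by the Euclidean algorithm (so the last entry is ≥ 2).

[2; 17, 6, 15, 3]

9857 = 2*4789 + 279
4789 = 17*279 + 46
279 = 6*46 + 3
46 = 15*3 + 1
3 = 3*1 + 0  (stop)
So 9857/4789 = [2; 17, 6, 15, 3].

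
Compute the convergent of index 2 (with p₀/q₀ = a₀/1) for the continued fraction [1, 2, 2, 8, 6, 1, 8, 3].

Using pₖ = aₖpₖ₋₁ + pₖ₋₂, qₖ = aₖqₖ₋₁ + qₖ₋₂ (with p₋₁=1, p₋₂=0, q₋₁=0, q₋₂=1):
  k=0: a=1, p=1, q=1
  k=1: a=2, p=3, q=2
  k=2: a=2, p=7, q=5

7/5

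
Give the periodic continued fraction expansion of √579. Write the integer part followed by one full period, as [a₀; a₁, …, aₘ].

[24; 16, 48]

a₀ = ⌊√579⌋ = 24.
With m₀=0, d₀=1 and mₖ₊₁ = dₖaₖ − mₖ, dₖ₊₁ = (n − mₖ₊₁²)/dₖ, aₖ₊₁ = ⌊(a₀+mₖ₊₁)/dₖ₊₁⌋:
  k=1: m=24, d=3, a=16
  k=2: m=24, d=1, a=48
d=1 and a=2a₀=48 at k=2, so the next step gives (m, d) = (24, 3) again — its k=1 value — and the period has length 2.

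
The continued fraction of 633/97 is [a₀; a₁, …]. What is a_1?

1

633 = 6·97 + 51   →  a_0 = 6
97 = 1·51 + 46   →  a_1 = 1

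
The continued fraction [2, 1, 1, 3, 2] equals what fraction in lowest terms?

41/16

Using pₖ = aₖpₖ₋₁ + pₖ₋₂ and qₖ = aₖqₖ₋₁ + qₖ₋₂:
  k=0: a=2, p=2, q=1
  k=1: a=1, p=3, q=1
  k=2: a=1, p=5, q=2
  k=3: a=3, p=18, q=7
  k=4: a=2, p=41, q=16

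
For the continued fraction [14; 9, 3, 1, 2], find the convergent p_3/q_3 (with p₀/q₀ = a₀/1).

522/37

Using pₖ = aₖpₖ₋₁ + pₖ₋₂, qₖ = aₖqₖ₋₁ + qₖ₋₂ (with p₋₁=1, p₋₂=0, q₋₁=0, q₋₂=1):
  k=0: a=14, p=14, q=1
  k=1: a=9, p=127, q=9
  k=2: a=3, p=395, q=28
  k=3: a=1, p=522, q=37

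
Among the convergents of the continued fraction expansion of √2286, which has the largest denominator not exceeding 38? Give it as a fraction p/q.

√2286 = [47; 1, 4, 3, 10, 3, 4, 1, 94, …] (period length 8).
Convergents:
  p_0/q_0 = 47/1
  p_1/q_1 = 48/1
  p_2/q_2 = 239/5
  p_3/q_3 = 765/16
  p_4/q_4 = 7889/165
q_3 = 16 ≤ 38 < 165 = q_4, so the answer is 765/16.

765/16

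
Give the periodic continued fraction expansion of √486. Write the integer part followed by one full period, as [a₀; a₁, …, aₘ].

[22; 22, 44]

a₀ = ⌊√486⌋ = 22.
With m₀=0, d₀=1 and mₖ₊₁ = dₖaₖ − mₖ, dₖ₊₁ = (n − mₖ₊₁²)/dₖ, aₖ₊₁ = ⌊(a₀+mₖ₊₁)/dₖ₊₁⌋:
  k=1: m=22, d=2, a=22
  k=2: m=22, d=1, a=44
d=1 and a=2a₀=44 at k=2, so the next step gives (m, d) = (22, 2) again — its k=1 value — and the period has length 2.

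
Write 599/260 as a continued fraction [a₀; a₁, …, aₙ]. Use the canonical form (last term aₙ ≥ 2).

599 = 2*260 + 79
260 = 3*79 + 23
79 = 3*23 + 10
23 = 2*10 + 3
10 = 3*3 + 1
3 = 3*1 + 0  (stop)
So 599/260 = [2; 3, 3, 2, 3, 3].

[2; 3, 3, 2, 3, 3]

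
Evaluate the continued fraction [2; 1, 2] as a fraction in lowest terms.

8/3

Using pₖ = aₖpₖ₋₁ + pₖ₋₂ and qₖ = aₖqₖ₋₁ + qₖ₋₂:
  k=0: a=2, p=2, q=1
  k=1: a=1, p=3, q=1
  k=2: a=2, p=8, q=3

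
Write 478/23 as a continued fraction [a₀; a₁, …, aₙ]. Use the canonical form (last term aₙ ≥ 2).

[20; 1, 3, 1, 1, 2]

478 = 20×23 + 18
23 = 1×18 + 5
18 = 3×5 + 3
5 = 1×3 + 2
3 = 1×2 + 1
2 = 2×1 + 0  (stop)
So 478/23 = [20; 1, 3, 1, 1, 2].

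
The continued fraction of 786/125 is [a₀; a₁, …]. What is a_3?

8

786 = 6·125 + 36   →  a_0 = 6
125 = 3·36 + 17   →  a_1 = 3
36 = 2·17 + 2   →  a_2 = 2
17 = 8·2 + 1   →  a_3 = 8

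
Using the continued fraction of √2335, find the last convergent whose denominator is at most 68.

√2335 = [48; 3, 9, 3, 96, …] (period length 4).
Convergents:
  p_0/q_0 = 48/1
  p_1/q_1 = 145/3
  p_2/q_2 = 1353/28
  p_3/q_3 = 4204/87
q_2 = 28 ≤ 68 < 87 = q_3, so the answer is 1353/28.

1353/28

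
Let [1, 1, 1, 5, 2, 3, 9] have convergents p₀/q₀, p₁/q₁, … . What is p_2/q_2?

Using pₖ = aₖpₖ₋₁ + pₖ₋₂, qₖ = aₖqₖ₋₁ + qₖ₋₂ (with p₋₁=1, p₋₂=0, q₋₁=0, q₋₂=1):
  k=0: a=1, p=1, q=1
  k=1: a=1, p=2, q=1
  k=2: a=1, p=3, q=2

3/2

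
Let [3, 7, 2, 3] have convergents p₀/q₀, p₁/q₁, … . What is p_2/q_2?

Using pₖ = aₖpₖ₋₁ + pₖ₋₂, qₖ = aₖqₖ₋₁ + qₖ₋₂ (with p₋₁=1, p₋₂=0, q₋₁=0, q₋₂=1):
  k=0: a=3, p=3, q=1
  k=1: a=7, p=22, q=7
  k=2: a=2, p=47, q=15

47/15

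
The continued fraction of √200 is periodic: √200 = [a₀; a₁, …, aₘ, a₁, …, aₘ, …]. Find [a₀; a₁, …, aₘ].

a₀ = ⌊√200⌋ = 14.
With m₀=0, d₀=1 and mₖ₊₁ = dₖaₖ − mₖ, dₖ₊₁ = (n − mₖ₊₁²)/dₖ, aₖ₊₁ = ⌊(a₀+mₖ₊₁)/dₖ₊₁⌋:
  k=1: m=14, d=4, a=7
  k=2: m=14, d=1, a=28
d=1 and a=2a₀=28 at k=2, so the next step gives (m, d) = (14, 4) again — its k=1 value — and the period has length 2.

[14; 7, 28]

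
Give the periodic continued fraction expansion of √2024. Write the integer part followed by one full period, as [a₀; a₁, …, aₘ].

[44; 1, 88]

a₀ = ⌊√2024⌋ = 44.
With m₀=0, d₀=1 and mₖ₊₁ = dₖaₖ − mₖ, dₖ₊₁ = (n − mₖ₊₁²)/dₖ, aₖ₊₁ = ⌊(a₀+mₖ₊₁)/dₖ₊₁⌋:
  k=1: m=44, d=88, a=1
  k=2: m=44, d=1, a=88
d=1 and a=2a₀=88 at k=2, so the next step gives (m, d) = (44, 88) again — its k=1 value — and the period has length 2.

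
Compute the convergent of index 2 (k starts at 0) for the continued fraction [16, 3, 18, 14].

Using pₖ = aₖpₖ₋₁ + pₖ₋₂, qₖ = aₖqₖ₋₁ + qₖ₋₂ (with p₋₁=1, p₋₂=0, q₋₁=0, q₋₂=1):
  k=0: a=16, p=16, q=1
  k=1: a=3, p=49, q=3
  k=2: a=18, p=898, q=55

898/55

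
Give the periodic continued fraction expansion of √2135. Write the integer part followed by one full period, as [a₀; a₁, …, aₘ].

a₀ = ⌊√2135⌋ = 46.

[46; 4, 1, 5, 1, 4, 92]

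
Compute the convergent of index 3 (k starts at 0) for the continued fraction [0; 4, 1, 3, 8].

4/19

Using pₖ = aₖpₖ₋₁ + pₖ₋₂, qₖ = aₖqₖ₋₁ + qₖ₋₂ (with p₋₁=1, p₋₂=0, q₋₁=0, q₋₂=1):
  k=0: a=0, p=0, q=1
  k=1: a=4, p=1, q=4
  k=2: a=1, p=1, q=5
  k=3: a=3, p=4, q=19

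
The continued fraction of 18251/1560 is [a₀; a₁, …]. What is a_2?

18251 = 11·1560 + 1091   →  a_0 = 11
1560 = 1·1091 + 469   →  a_1 = 1
1091 = 2·469 + 153   →  a_2 = 2

2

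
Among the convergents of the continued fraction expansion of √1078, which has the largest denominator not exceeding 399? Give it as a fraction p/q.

12969/395

√1078 = [32; 1, 4, 1, 64, …] (period length 4).
Convergents:
  p_0/q_0 = 32/1
  p_1/q_1 = 33/1
  p_2/q_2 = 164/5
  p_3/q_3 = 197/6
  p_4/q_4 = 12772/389
  p_5/q_5 = 12969/395
  p_6/q_6 = 64648/1969
q_5 = 395 ≤ 399 < 1969 = q_6, so the answer is 12969/395.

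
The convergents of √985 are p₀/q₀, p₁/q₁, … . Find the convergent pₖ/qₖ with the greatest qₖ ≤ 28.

408/13

√985 = [31; 2, 1, 1, 2, 62, …] (period length 5).
Convergents:
  p_0/q_0 = 31/1
  p_1/q_1 = 63/2
  p_2/q_2 = 94/3
  p_3/q_3 = 157/5
  p_4/q_4 = 408/13
  p_5/q_5 = 25453/811
q_4 = 13 ≤ 28 < 811 = q_5, so the answer is 408/13.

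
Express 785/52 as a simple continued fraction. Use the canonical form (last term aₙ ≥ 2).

785 = 15*52 + 5
52 = 10*5 + 2
5 = 2*2 + 1
2 = 2*1 + 0  (stop)
So 785/52 = [15; 10, 2, 2].

[15; 10, 2, 2]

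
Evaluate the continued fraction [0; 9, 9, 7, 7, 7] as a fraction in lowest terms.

3263/29724

Fold from the inside: start with 7/1.
  7 + 1/7 = 50/7
  7 + 7/50 = 357/50
  9 + 50/357 = 3263/357
  9 + 357/3263 = 29724/3263
  0 + 3263/29724 = 3263/29724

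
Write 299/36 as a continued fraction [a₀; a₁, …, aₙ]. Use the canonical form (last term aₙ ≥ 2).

299 = 8×36 + 11
36 = 3×11 + 3
11 = 3×3 + 2
3 = 1×2 + 1
2 = 2×1 + 0  (stop)
So 299/36 = [8; 3, 3, 1, 2].

[8; 3, 3, 1, 2]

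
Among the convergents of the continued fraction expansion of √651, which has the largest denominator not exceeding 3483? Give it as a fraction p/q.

√651 = [25; 1, 1, 16, 1, 1, 50, …] (period length 6).
Convergents:
  p_0/q_0 = 25/1
  p_1/q_1 = 26/1
  p_2/q_2 = 51/2
  p_3/q_3 = 842/33
  p_4/q_4 = 893/35
  p_5/q_5 = 1735/68
  p_6/q_6 = 87643/3435
  p_7/q_7 = 89378/3503
q_6 = 3435 ≤ 3483 < 3503 = q_7, so the answer is 87643/3435.

87643/3435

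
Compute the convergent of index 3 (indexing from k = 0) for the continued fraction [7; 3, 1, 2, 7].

Using pₖ = aₖpₖ₋₁ + pₖ₋₂, qₖ = aₖqₖ₋₁ + qₖ₋₂ (with p₋₁=1, p₋₂=0, q₋₁=0, q₋₂=1):
  k=0: a=7, p=7, q=1
  k=1: a=3, p=22, q=3
  k=2: a=1, p=29, q=4
  k=3: a=2, p=80, q=11

80/11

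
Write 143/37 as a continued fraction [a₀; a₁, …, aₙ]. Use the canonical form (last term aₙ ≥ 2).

143 = 3·37 + 32
37 = 1·32 + 5
32 = 6·5 + 2
5 = 2·2 + 1
2 = 2·1 + 0  (stop)
So 143/37 = [3; 1, 6, 2, 2].

[3; 1, 6, 2, 2]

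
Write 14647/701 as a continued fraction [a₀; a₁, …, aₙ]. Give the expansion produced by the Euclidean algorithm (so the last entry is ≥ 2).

[20; 1, 8, 2, 8, 1, 3]

14647 = 20×701 + 627
701 = 1×627 + 74
627 = 8×74 + 35
74 = 2×35 + 4
35 = 8×4 + 3
4 = 1×3 + 1
3 = 3×1 + 0  (stop)
So 14647/701 = [20; 1, 8, 2, 8, 1, 3].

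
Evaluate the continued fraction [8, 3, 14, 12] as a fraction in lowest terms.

Fold from the inside: start with 12/1.
  14 + 1/12 = 169/12
  3 + 12/169 = 519/169
  8 + 169/519 = 4321/519

4321/519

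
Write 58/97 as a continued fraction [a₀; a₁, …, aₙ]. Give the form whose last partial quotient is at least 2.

[0; 1, 1, 2, 19]

58 = 0·97 + 58
97 = 1·58 + 39
58 = 1·39 + 19
39 = 2·19 + 1
19 = 19·1 + 0  (stop)
So 58/97 = [0; 1, 1, 2, 19].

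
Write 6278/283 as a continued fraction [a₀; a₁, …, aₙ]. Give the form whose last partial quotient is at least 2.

6278 = 22×283 + 52
283 = 5×52 + 23
52 = 2×23 + 6
23 = 3×6 + 5
6 = 1×5 + 1
5 = 5×1 + 0  (stop)
So 6278/283 = [22; 5, 2, 3, 1, 5].

[22; 5, 2, 3, 1, 5]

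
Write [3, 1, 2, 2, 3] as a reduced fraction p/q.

Fold from the inside: start with 3/1.
  2 + 1/3 = 7/3
  2 + 3/7 = 17/7
  1 + 7/17 = 24/17
  3 + 17/24 = 89/24

89/24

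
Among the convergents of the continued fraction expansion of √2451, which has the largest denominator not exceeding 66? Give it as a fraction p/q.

3218/65

√2451 = [49; 1, 1, 32, 1, 1, 98, …] (period length 6).
Convergents:
  p_0/q_0 = 49/1
  p_1/q_1 = 50/1
  p_2/q_2 = 99/2
  p_3/q_3 = 3218/65
  p_4/q_4 = 3317/67
q_3 = 65 ≤ 66 < 67 = q_4, so the answer is 3218/65.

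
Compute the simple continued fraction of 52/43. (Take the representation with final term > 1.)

[1; 4, 1, 3, 2]

52 = 1×43 + 9
43 = 4×9 + 7
9 = 1×7 + 2
7 = 3×2 + 1
2 = 2×1 + 0  (stop)
So 52/43 = [1; 4, 1, 3, 2].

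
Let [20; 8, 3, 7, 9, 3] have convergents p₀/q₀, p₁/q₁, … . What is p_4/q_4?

33641/1672

Using pₖ = aₖpₖ₋₁ + pₖ₋₂, qₖ = aₖqₖ₋₁ + qₖ₋₂ (with p₋₁=1, p₋₂=0, q₋₁=0, q₋₂=1):
  k=0: a=20, p=20, q=1
  k=1: a=8, p=161, q=8
  k=2: a=3, p=503, q=25
  k=3: a=7, p=3682, q=183
  k=4: a=9, p=33641, q=1672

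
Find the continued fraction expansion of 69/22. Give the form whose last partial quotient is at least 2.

[3; 7, 3]

69 = 3·22 + 3
22 = 7·3 + 1
3 = 3·1 + 0  (stop)
So 69/22 = [3; 7, 3].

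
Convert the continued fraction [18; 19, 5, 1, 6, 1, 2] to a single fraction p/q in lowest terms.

Using pₖ = aₖpₖ₋₁ + pₖ₋₂ and qₖ = aₖqₖ₋₁ + qₖ₋₂:
  k=0: a=18, p=18, q=1
  k=1: a=19, p=343, q=19
  k=2: a=5, p=1733, q=96
  k=3: a=1, p=2076, q=115
  k=4: a=6, p=14189, q=786
  k=5: a=1, p=16265, q=901
  k=6: a=2, p=46719, q=2588

46719/2588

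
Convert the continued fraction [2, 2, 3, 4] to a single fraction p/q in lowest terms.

73/30

Fold from the inside: start with 4/1.
  3 + 1/4 = 13/4
  2 + 4/13 = 30/13
  2 + 13/30 = 73/30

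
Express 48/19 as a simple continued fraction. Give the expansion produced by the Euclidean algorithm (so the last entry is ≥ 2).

48 = 2×19 + 10
19 = 1×10 + 9
10 = 1×9 + 1
9 = 9×1 + 0  (stop)
So 48/19 = [2; 1, 1, 9].

[2; 1, 1, 9]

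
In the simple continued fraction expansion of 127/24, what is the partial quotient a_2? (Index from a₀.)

2

127 = 5·24 + 7   →  a_0 = 5
24 = 3·7 + 3   →  a_1 = 3
7 = 2·3 + 1   →  a_2 = 2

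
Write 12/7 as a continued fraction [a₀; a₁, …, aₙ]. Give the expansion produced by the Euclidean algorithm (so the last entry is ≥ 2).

12 = 1×7 + 5
7 = 1×5 + 2
5 = 2×2 + 1
2 = 2×1 + 0  (stop)
So 12/7 = [1; 1, 2, 2].

[1; 1, 2, 2]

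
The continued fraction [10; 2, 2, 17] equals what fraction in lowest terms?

Fold from the inside: start with 17/1.
  2 + 1/17 = 35/17
  2 + 17/35 = 87/35
  10 + 35/87 = 905/87

905/87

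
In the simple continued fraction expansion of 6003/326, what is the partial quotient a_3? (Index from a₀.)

2

6003 = 18·326 + 135   →  a_0 = 18
326 = 2·135 + 56   →  a_1 = 2
135 = 2·56 + 23   →  a_2 = 2
56 = 2·23 + 10   →  a_3 = 2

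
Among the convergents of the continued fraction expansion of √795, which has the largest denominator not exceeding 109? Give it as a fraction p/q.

1297/46

√795 = [28; 5, 9, 5, 56, …] (period length 4).
Convergents:
  p_0/q_0 = 28/1
  p_1/q_1 = 141/5
  p_2/q_2 = 1297/46
  p_3/q_3 = 6626/235
q_2 = 46 ≤ 109 < 235 = q_3, so the answer is 1297/46.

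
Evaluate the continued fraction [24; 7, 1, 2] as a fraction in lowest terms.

Fold from the inside: start with 2/1.
  1 + 1/2 = 3/2
  7 + 2/3 = 23/3
  24 + 3/23 = 555/23

555/23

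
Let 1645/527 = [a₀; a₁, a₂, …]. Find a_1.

1645 = 3·527 + 64   →  a_0 = 3
527 = 8·64 + 15   →  a_1 = 8

8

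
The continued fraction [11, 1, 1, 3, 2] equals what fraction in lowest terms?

185/16

Using pₖ = aₖpₖ₋₁ + pₖ₋₂ and qₖ = aₖqₖ₋₁ + qₖ₋₂:
  k=0: a=11, p=11, q=1
  k=1: a=1, p=12, q=1
  k=2: a=1, p=23, q=2
  k=3: a=3, p=81, q=7
  k=4: a=2, p=185, q=16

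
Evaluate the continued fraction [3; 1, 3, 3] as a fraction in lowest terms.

Fold from the inside: start with 3/1.
  3 + 1/3 = 10/3
  1 + 3/10 = 13/10
  3 + 10/13 = 49/13

49/13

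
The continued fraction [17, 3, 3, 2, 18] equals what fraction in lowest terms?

7337/424

Fold from the inside: start with 18/1.
  2 + 1/18 = 37/18
  3 + 18/37 = 129/37
  3 + 37/129 = 424/129
  17 + 129/424 = 7337/424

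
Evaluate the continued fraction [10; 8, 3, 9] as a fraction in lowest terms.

2358/233

Fold from the inside: start with 9/1.
  3 + 1/9 = 28/9
  8 + 9/28 = 233/28
  10 + 28/233 = 2358/233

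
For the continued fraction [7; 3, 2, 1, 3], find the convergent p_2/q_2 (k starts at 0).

51/7

Using pₖ = aₖpₖ₋₁ + pₖ₋₂, qₖ = aₖqₖ₋₁ + qₖ₋₂ (with p₋₁=1, p₋₂=0, q₋₁=0, q₋₂=1):
  k=0: a=7, p=7, q=1
  k=1: a=3, p=22, q=3
  k=2: a=2, p=51, q=7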